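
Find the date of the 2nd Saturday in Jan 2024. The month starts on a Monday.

Jan 2024 begins on a Monday, so the first Saturday is Jan 6 (5 days later).
The 2nd Saturday is 1 weeks later: 6 + 7 = 13.

Jan 13, 2024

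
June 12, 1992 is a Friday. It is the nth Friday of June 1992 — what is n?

2nd

Day 12 falls in week ⌈12/7⌉ of the month.
Days 1–7 hold the 1st Friday, 8–14 the 2nd, 15–21 the 3rd, 22–28 the 4th, 29–31 the 5th.
12 is in the range for the 2nd.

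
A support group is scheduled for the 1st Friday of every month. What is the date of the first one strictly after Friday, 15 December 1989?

December 1989 starts on a Friday, so its 1st Friday is 1 December 1989.
That is not after 15 December 1989, so look at January 1990.
January 1990 starts on a Monday, so its 1st Friday is 5 January 1990 (4 days in).

5 January 1990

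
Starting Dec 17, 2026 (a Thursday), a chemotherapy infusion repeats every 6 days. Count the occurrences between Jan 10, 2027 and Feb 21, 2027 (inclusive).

8

Occurrences land 6·i days after Dec 17, 2026 for i = 0, 1, 2, …
Jan 10, 2027 is 24 days after the start; 24 ÷ 6 = 4 remainder 0. First occurrence in the window: #5 on Jan 10, 2027 (4×6 = 24 days in).
Feb 21, 2027 is 66 days after the start; 66 ÷ 6 = 11 remainder 0. Last occurrence in the window: #12 on Feb 21, 2027.
Occurrences #5 through #12: 8 in total.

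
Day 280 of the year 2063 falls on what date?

2063-10-07

January has 31 days (280 − 31 = 249 remain).
February has 28 days (249 − 28 = 221 remain).
March has 31 days (221 − 31 = 190 remain).
April has 30 days (190 − 30 = 160 remain).
May has 31 days (160 − 31 = 129 remain).
June has 30 days (129 − 30 = 99 remain).
July has 31 days (99 − 31 = 68 remain).
August has 31 days (68 − 31 = 37 remain).
September has 30 days (37 − 30 = 7 remain).
7 into October → October 7.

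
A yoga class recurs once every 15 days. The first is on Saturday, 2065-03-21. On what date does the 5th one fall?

2065-05-20

The 5th occurrence is 4 intervals after the first: 4 × 15 = 60 days after 2065-03-21.
March has 31 days — 10 days to the end of March leaves 50.
April has 30 days (20 left).
20 days into May → 2065-05-20.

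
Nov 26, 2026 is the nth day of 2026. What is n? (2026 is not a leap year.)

330

Days in months before Nov: 31 + 28 + 31 + 30 + 31 + 30 + 31 + 31 + 30 + 31 = 304.
Plus 26 days into Nov → day 330.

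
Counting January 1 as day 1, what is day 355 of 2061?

Dec 21, 2061

Jan has 31 days (355 − 31 = 324 remain).
Feb has 28 days (324 − 28 = 296 remain).
Mar has 31 days (296 − 31 = 265 remain).
Apr has 30 days (265 − 30 = 235 remain).
May has 31 days (235 − 31 = 204 remain).
Jun has 30 days (204 − 30 = 174 remain).
Jul has 31 days (174 − 31 = 143 remain).
Aug has 31 days (143 − 31 = 112 remain).
Sep has 30 days (112 − 30 = 82 remain).
Oct has 31 days (82 − 31 = 51 remain).
Nov has 30 days (51 − 30 = 21 remain).
21 into Dec → Dec 21.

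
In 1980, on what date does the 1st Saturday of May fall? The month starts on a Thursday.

May 1980 begins on a Thursday, so the first Saturday is May 3 (2 days later).

3 May 1980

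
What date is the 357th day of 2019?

January has 31 days (357 − 31 = 326 remain).
February has 28 days (326 − 28 = 298 remain).
March has 31 days (298 − 31 = 267 remain).
April has 30 days (267 − 30 = 237 remain).
May has 31 days (237 − 31 = 206 remain).
June has 30 days (206 − 30 = 176 remain).
July has 31 days (176 − 31 = 145 remain).
August has 31 days (145 − 31 = 114 remain).
September has 30 days (114 − 30 = 84 remain).
October has 31 days (84 − 31 = 53 remain).
November has 30 days (53 − 30 = 23 remain).
23 into December → December 23.

2019-12-23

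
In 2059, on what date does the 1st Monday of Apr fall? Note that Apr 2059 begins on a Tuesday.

Apr 2059 begins on a Tuesday, so the first Monday is Apr 7 (6 days later).

Apr 7, 2059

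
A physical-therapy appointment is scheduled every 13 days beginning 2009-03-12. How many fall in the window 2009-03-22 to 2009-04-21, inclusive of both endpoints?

3

Occurrences land 13·i days after 2009-03-12 for i = 0, 1, 2, …
2009-03-22 is 10 days after the start; 10 ÷ 13 = 0 remainder 10; since the remainder is 10, round up to i = 1. First occurrence in the window: #2 on 2009-03-25 (1×13 = 13 days in).
2009-04-21 is 40 days after the start; 40 ÷ 13 = 3 remainder 1. Last occurrence in the window: #4 on 2009-04-20.
Occurrences #2 through #4: 3 in total.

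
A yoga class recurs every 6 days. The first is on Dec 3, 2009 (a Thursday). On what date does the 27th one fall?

The 27th occurrence is 26 intervals after the first: 26 × 6 = 156 days after Dec 3, 2009.
Dec has 31 days — 28 days to the end of Dec leaves 128.
Jan has 31 days (97 left).
Feb has 28 days (69 left).
Mar has 31 days (38 left).
Apr has 30 days (8 left).
8 days into May → May 8, 2010.

May 8, 2010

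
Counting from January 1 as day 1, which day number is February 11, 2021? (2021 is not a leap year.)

42

Days in months before February: 31 = 31.
Plus 11 days into February → day 42.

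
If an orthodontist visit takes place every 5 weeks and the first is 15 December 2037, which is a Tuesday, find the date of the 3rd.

23 February 2038

The 3rd occurrence is 2 intervals after the first: 2 × 35 = 70 days after 15 December 2037.
December has 31 days — 16 days to the end of December leaves 54.
January has 31 days (23 left).
23 days into February → 23 February 2038.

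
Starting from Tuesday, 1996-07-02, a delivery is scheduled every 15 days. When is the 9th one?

1996-10-30

The 9th occurrence is 8 intervals after the first: 8 × 15 = 120 days after 1996-07-02.
July has 31 days — 29 days to the end of July leaves 91.
August has 31 days (60 left).
September has 30 days (30 left).
30 days into October → 1996-10-30.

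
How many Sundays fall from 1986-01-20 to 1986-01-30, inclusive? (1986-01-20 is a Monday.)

1986-01-20 is a Monday; the first Sunday on or after it is 1986-01-26 (6 days later).
From 1986-01-26 to 1986-01-30 is 30 − 26 = 4 days.
4 ÷ 7 = 0 full weeks with remainder 4, so 0 more Sundays after the first → 1.

1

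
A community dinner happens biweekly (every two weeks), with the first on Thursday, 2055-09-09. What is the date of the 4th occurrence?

The 4th occurrence is 3 intervals after the first: 3 × 14 = 42 days after 2055-09-09.
September has 30 days — 21 days to the end of September leaves 21.
21 days into October → 2055-10-21.

2055-10-21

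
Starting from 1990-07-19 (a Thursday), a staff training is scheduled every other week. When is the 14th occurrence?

The 14th occurrence is 13 intervals after the first: 13 × 14 = 182 days after 1990-07-19.
July has 31 days — 12 days to the end of July leaves 170.
August has 31 days (139 left).
September has 30 days (109 left).
October has 31 days (78 left).
November has 30 days (48 left).
December has 31 days (17 left).
17 days into January → 1991-01-17.

1991-01-17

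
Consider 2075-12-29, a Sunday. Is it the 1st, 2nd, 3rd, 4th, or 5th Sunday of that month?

5th

Day 29 falls in week ⌈29/7⌉ of the month.
Days 1–7 hold the 1st Sunday, 8–14 the 2nd, 15–21 the 3rd, 22–28 the 4th, 29–31 the 5th.
29 is in the range for the 5th.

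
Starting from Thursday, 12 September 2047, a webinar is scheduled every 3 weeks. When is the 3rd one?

24 October 2047

The 3rd occurrence is 2 intervals after the first: 2 × 21 = 42 days after 12 September 2047.
September has 30 days — 18 days to the end of September leaves 24.
24 days into October → 24 October 2047.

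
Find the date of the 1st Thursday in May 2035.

The first Thursday of May 2035 is May 3.

May 3, 2035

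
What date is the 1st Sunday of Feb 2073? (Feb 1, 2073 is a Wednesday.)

Feb 5, 2073

Feb 2073 begins on a Wednesday, so the first Sunday is Feb 5 (4 days later).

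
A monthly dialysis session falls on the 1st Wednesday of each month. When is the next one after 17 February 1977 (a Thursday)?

2 March 1977

February 1977 starts on a Tuesday, so its 1st Wednesday is 2 February 1977 (1 day in).
That is not after 17 February 1977, so look at March 1977.
March 1977 starts on a Tuesday, so its 1st Wednesday is 2 March 1977 (1 day in).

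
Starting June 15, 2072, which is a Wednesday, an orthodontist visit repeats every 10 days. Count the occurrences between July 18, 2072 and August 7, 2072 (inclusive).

Occurrences land 10·i days after June 15, 2072 for i = 0, 1, 2, …
July 18, 2072 is 33 days after the start; 33 ÷ 10 = 3 remainder 3; since the remainder is 3, round up to i = 4. First occurrence in the window: #5 on July 25, 2072 (4×10 = 40 days in).
August 7, 2072 is 53 days after the start; 53 ÷ 10 = 5 remainder 3. Last occurrence in the window: #6 on August 4, 2072.
Occurrences #5 through #6: 2 in total.

2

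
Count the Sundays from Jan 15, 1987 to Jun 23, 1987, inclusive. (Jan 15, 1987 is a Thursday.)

23

Jan 15, 1987 is a Thursday; the first Sunday on or after it is Jan 18, 1987 (3 days later).
From Jan 18, 1987 to Jun 23, 1987: 13 + 28 + 31 + 30 + 31 + 23 = 156 days (rest of Jan, Feb, Mar, Apr, May, Jun).
156 ÷ 7 = 22 full weeks with remainder 2, so 22 more Sundays after the first → 23.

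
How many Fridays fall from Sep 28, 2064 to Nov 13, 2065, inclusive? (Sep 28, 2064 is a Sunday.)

Sep 28, 2064 is a Sunday; the first Friday on or after it is Oct 3, 2064 (5 days later).
From Oct 3, 2064 to Nov 13, 2065: 89 + 317 = 406 days (rest of 2064, to Nov 13, 2065 in 2065).
406 ÷ 7 = 58 full weeks with remainder 0, so 58 more Fridays after the first → 59.

59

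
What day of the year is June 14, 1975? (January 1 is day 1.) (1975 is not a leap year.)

165

Days in months before June: 31 + 28 + 31 + 30 + 31 = 151.
Plus 14 days into June → day 165.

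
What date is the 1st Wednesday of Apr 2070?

Apr 2070 begins on a Tuesday, so the first Wednesday is Apr 2 (1 day later).

Apr 2, 2070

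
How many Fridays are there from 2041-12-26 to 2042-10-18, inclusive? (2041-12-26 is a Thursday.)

43

2041-12-26 is a Thursday; the first Friday on or after it is 2041-12-27 (1 day later).
From 2041-12-27 to 2042-10-18: 4 + 31 + 28 + 31 + 30 + 31 + 30 + 31 + 31 + 30 + 18 = 295 days (rest of December, January, February, March, April, May, June, July, August, September, October).
295 ÷ 7 = 42 full weeks with remainder 1, so 42 more Fridays after the first → 43.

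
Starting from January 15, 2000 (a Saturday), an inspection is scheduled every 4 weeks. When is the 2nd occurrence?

February 12, 2000

The 2nd occurrence is 1 interval after the first: 1 × 28 = 28 days after January 15, 2000.
January has 31 days — 16 days to the end of January leaves 12.
12 days into February → February 12, 2000.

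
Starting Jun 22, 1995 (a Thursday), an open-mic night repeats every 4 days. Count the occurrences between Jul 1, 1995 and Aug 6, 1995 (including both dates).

Occurrences land 4·i days after Jun 22, 1995 for i = 0, 1, 2, …
Jul 1, 1995 is 9 days after the start; 9 ÷ 4 = 2 remainder 1; since the remainder is 1, round up to i = 3. First occurrence in the window: #4 on Jul 4, 1995 (3×4 = 12 days in).
Aug 6, 1995 is 45 days after the start; 45 ÷ 4 = 11 remainder 1. Last occurrence in the window: #12 on Aug 5, 1995.
Occurrences #4 through #12: 9 in total.

9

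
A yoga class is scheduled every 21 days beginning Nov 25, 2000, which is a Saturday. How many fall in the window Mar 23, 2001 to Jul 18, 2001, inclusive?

Occurrences land 21·i days after Nov 25, 2000 for i = 0, 1, 2, …
Mar 23, 2001 is 118 days after the start; 118 ÷ 21 = 5 remainder 13; since the remainder is 13, round up to i = 6. First occurrence in the window: #7 on Mar 31, 2001 (6×21 = 126 days in).
Jul 18, 2001 is 235 days after the start; 235 ÷ 21 = 11 remainder 4. Last occurrence in the window: #12 on Jul 14, 2001.
Occurrences #7 through #12: 6 in total.

6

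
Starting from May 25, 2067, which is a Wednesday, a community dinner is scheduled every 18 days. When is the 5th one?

Aug 5, 2067

The 5th occurrence is 4 intervals after the first: 4 × 18 = 72 days after May 25, 2067.
May has 31 days — 6 days to the end of May leaves 66.
Jun has 30 days (36 left).
Jul has 31 days (5 left).
5 days into Aug → Aug 5, 2067.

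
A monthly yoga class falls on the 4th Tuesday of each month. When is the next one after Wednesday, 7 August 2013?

August 2013 starts on a Thursday; its first Tuesday is the 6th, so the 4th Tuesday is the 27th — 27 August 2013.
27 August 2013 is after 7 August 2013, so that is the next one.

27 August 2013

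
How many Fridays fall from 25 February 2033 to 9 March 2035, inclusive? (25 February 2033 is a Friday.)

25 February 2033 is a Friday; the first Friday on or after it is 25 February 2033.
From 25 February 2033 to 9 March 2035: 309 + 365 + 68 = 742 days (rest of 2033, 2034, to 9 March 2035 in 2035).
742 ÷ 7 = 106 full weeks with remainder 0, so 106 more Fridays after the first → 107.

107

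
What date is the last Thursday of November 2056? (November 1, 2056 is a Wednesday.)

November 2056 begins on a Wednesday, so the first Thursday is November 2 (1 day later).
November 2056 has 30 days. Adding weeks: 2, 9, 16, 23, 30 — the last one ≤ 30 is the 30th.

November 30, 2056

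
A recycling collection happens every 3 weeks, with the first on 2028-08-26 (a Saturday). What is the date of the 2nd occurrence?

The 2nd occurrence is 1 interval after the first: 1 × 21 = 21 days after 2028-08-26.
August has 31 days — 5 days to the end of August leaves 16.
16 days into September → 2028-09-16.

2028-09-16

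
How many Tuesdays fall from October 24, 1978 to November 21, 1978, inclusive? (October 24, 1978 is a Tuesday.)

October 24, 1978 is a Tuesday; the first Tuesday on or after it is October 24, 1978.
From October 24, 1978 to November 21, 1978: 7 + 21 = 28 days (rest of October, November).
28 ÷ 7 = 4 full weeks with remainder 0, so 4 more Tuesdays after the first → 5.

5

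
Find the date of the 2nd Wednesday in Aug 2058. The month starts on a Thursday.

Aug 2058 begins on a Thursday, so the first Wednesday is Aug 7 (6 days later).
The 2nd Wednesday is 1 weeks later: 7 + 7 = 14.

Aug 14, 2058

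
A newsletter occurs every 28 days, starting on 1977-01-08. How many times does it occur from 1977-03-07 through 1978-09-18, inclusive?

20

Occurrences land 28·i days after 1977-01-08 for i = 0, 1, 2, …
1977-03-07 is 58 days after the start; 58 ÷ 28 = 2 remainder 2; since the remainder is 2, round up to i = 3. First occurrence in the window: #4 on 1977-04-02 (3×28 = 84 days in).
1978-09-18 is 618 days after the start; 618 ÷ 28 = 22 remainder 2. Last occurrence in the window: #23 on 1978-09-16.
Occurrences #4 through #23: 20 in total.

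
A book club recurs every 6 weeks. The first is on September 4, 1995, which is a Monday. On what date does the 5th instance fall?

The 5th occurrence is 4 intervals after the first: 4 × 42 = 168 days after September 4, 1995.
September has 30 days — 26 days to the end of September leaves 142.
October has 31 days (111 left).
November has 30 days (81 left).
December has 31 days (50 left).
January has 31 days (19 left).
19 days into February → February 19, 1996.

February 19, 1996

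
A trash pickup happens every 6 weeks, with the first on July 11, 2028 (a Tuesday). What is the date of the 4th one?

The 4th occurrence is 3 intervals after the first: 3 × 42 = 126 days after July 11, 2028.
July has 31 days — 20 days to the end of July leaves 106.
August has 31 days (75 left).
September has 30 days (45 left).
October has 31 days (14 left).
14 days into November → November 14, 2028.

November 14, 2028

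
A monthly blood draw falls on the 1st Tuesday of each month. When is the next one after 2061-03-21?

2061-04-05

March 2061 starts on a Tuesday, so its 1st Tuesday is 2061-03-01.
That is not after 2061-03-21, so look at April 2061.
April 2061 starts on a Friday, so its 1st Tuesday is 2061-04-05 (4 days in).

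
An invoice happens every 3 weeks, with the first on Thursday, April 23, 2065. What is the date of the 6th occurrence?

August 6, 2065

The 6th occurrence is 5 intervals after the first: 5 × 21 = 105 days after April 23, 2065.
April has 30 days — 7 days to the end of April leaves 98.
May has 31 days (67 left).
June has 30 days (37 left).
July has 31 days (6 left).
6 days into August → August 6, 2065.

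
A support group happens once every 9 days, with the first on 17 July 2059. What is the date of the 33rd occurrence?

30 April 2060

The 33rd occurrence is 32 intervals after the first: 32 × 9 = 288 days after 17 July 2059.
July has 31 days — 14 days to the end of July leaves 274.
August has 31 days (243 left).
September has 30 days (213 left).
October has 31 days (182 left).
November has 30 days (152 left).
December has 31 days (121 left).
January has 31 days (90 left).
February has 29 days (61 left).
March has 31 days (30 left).
30 days into April → 30 April 2060.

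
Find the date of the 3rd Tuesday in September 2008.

The first Tuesday of September 2008 is September 2.
The 3rd Tuesday is 2 weeks later: 2 + 14 = 16.

September 16, 2008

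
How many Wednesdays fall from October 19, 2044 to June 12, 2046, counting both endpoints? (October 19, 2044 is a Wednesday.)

October 19, 2044 is a Wednesday; the first Wednesday on or after it is October 19, 2044.
From October 19, 2044 to June 12, 2046: 73 + 365 + 163 = 601 days (rest of 2044, 2045, to June 12, 2046 in 2046).
601 ÷ 7 = 85 full weeks with remainder 6, so 85 more Wednesdays after the first → 86.

86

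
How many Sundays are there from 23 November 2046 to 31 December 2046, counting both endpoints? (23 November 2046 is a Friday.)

23 November 2046 is a Friday; the first Sunday on or after it is 25 November 2046 (2 days later).
From 25 November 2046 to 31 December 2046: 5 + 31 = 36 days (rest of November, December).
36 ÷ 7 = 5 full weeks with remainder 1, so 5 more Sundays after the first → 6.

6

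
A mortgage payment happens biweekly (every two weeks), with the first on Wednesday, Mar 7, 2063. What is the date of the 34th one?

Jun 11, 2064

The 34th occurrence is 33 intervals after the first: 33 × 14 = 462 days after Mar 7, 2063.
Mar has 31 days — 24 days to the end of Mar leaves 438.
From end of Mar to end of 2063 is 275 days (163 left).
Jan has 31 days (132 left).
Feb has 29 days (103 left).
Mar has 31 days (72 left).
Apr has 30 days (42 left).
May has 31 days (11 left).
11 days into Jun → Jun 11, 2064.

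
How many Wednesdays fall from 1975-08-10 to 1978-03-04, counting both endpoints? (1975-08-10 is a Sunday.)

134

1975-08-10 is a Sunday; the first Wednesday on or after it is 1975-08-13 (3 days later).
From 1975-08-13 to 1978-03-04: 140 + 366 + 365 + 63 = 934 days (rest of 1975, 1976, 1977, to 1978-03-04 in 1978).
934 ÷ 7 = 133 full weeks with remainder 3, so 133 more Wednesdays after the first → 134.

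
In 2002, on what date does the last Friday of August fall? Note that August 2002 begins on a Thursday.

August 2002 begins on a Thursday, so the first Friday is August 2 (1 day later).
August 2002 has 31 days. Adding weeks: 2, 9, 16, 23, 30 — the last one ≤ 31 is the 30th.

2002-08-30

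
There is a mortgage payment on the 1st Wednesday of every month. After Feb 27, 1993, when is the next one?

Feb 1993 starts on a Monday, so its 1st Wednesday is Feb 3, 1993 (2 days in).
That is not after Feb 27, 1993, so look at Mar 1993.
Mar 1993 starts on a Monday, so its 1st Wednesday is Mar 3, 1993 (2 days in).

Mar 3, 1993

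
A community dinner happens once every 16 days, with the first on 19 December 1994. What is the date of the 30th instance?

The 30th occurrence is 29 intervals after the first: 29 × 16 = 464 days after 19 December 1994.
December has 31 days — 12 days to the end of December leaves 452.
1995 has 365 days (87 left).
January has 31 days (56 left).
February has 29 days (27 left).
27 days into March → 27 March 1996.

27 March 1996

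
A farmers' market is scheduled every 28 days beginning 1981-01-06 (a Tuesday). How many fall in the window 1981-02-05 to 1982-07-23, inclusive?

19

Occurrences land 28·i days after 1981-01-06 for i = 0, 1, 2, …
1981-02-05 is 30 days after the start; 30 ÷ 28 = 1 remainder 2; since the remainder is 2, round up to i = 2. First occurrence in the window: #3 on 1981-03-03 (2×28 = 56 days in).
1982-07-23 is 563 days after the start; 563 ÷ 28 = 20 remainder 3. Last occurrence in the window: #21 on 1982-07-20.
Occurrences #3 through #21: 19 in total.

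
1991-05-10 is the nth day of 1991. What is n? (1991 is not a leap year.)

130

Days in months before May: 31 + 28 + 31 + 30 = 120.
Plus 10 days into May → day 130.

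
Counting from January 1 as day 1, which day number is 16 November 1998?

Days in months before November: 31 + 28 + 31 + 30 + 31 + 30 + 31 + 31 + 30 + 31 = 304.
Plus 16 days into November → day 320.

320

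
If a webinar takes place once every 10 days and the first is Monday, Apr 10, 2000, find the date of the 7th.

The 7th occurrence is 6 intervals after the first: 6 × 10 = 60 days after Apr 10, 2000.
Apr has 30 days — 20 days to the end of Apr leaves 40.
May has 31 days (9 left).
9 days into Jun → Jun 9, 2000.

Jun 9, 2000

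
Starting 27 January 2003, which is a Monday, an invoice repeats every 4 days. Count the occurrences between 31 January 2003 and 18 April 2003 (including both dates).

Occurrences land 4·i days after 27 January 2003 for i = 0, 1, 2, …
31 January 2003 is 4 days after the start; 4 ÷ 4 = 1 remainder 0. First occurrence in the window: #2 on 31 January 2003 (1×4 = 4 days in).
18 April 2003 is 81 days after the start; 81 ÷ 4 = 20 remainder 1. Last occurrence in the window: #21 on 17 April 2003.
Occurrences #2 through #21: 20 in total.

20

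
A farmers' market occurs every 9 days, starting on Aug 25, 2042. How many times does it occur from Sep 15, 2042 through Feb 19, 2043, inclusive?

17

Occurrences land 9·i days after Aug 25, 2042 for i = 0, 1, 2, …
Sep 15, 2042 is 21 days after the start; 21 ÷ 9 = 2 remainder 3; since the remainder is 3, round up to i = 3. First occurrence in the window: #4 on Sep 21, 2042 (3×9 = 27 days in).
Feb 19, 2043 is 178 days after the start; 178 ÷ 9 = 19 remainder 7. Last occurrence in the window: #20 on Feb 12, 2043.
Occurrences #4 through #20: 17 in total.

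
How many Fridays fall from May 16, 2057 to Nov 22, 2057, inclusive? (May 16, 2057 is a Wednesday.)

May 16, 2057 is a Wednesday; the first Friday on or after it is May 18, 2057 (2 days later).
From May 18, 2057 to Nov 22, 2057: 13 + 30 + 31 + 31 + 30 + 31 + 22 = 188 days (rest of May, Jun, Jul, Aug, Sep, Oct, Nov).
188 ÷ 7 = 26 full weeks with remainder 6, so 26 more Fridays after the first → 27.

27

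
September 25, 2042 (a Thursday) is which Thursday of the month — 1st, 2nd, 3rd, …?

4th

Day 25 falls in week ⌈25/7⌉ of the month.
Days 1–7 hold the 1st Thursday, 8–14 the 2nd, 15–21 the 3rd, 22–28 the 4th, 29–31 the 5th.
25 is in the range for the 4th.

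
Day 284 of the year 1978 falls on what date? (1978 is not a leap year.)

January has 31 days (284 − 31 = 253 remain).
February has 28 days (253 − 28 = 225 remain).
March has 31 days (225 − 31 = 194 remain).
April has 30 days (194 − 30 = 164 remain).
May has 31 days (164 − 31 = 133 remain).
June has 30 days (133 − 30 = 103 remain).
July has 31 days (103 − 31 = 72 remain).
August has 31 days (72 − 31 = 41 remain).
September has 30 days (41 − 30 = 11 remain).
11 into October → October 11.

11 October 1978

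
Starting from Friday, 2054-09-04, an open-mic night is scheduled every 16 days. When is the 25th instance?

The 25th occurrence is 24 intervals after the first: 24 × 16 = 384 days after 2054-09-04.
September has 30 days — 26 days to the end of September leaves 358.
October has 31 days (327 left).
November has 30 days (297 left).
December has 31 days (266 left).
January has 31 days (235 left).
February has 28 days (207 left).
March has 31 days (176 left).
April has 30 days (146 left).
May has 31 days (115 left).
June has 30 days (85 left).
July has 31 days (54 left).
August has 31 days (23 left).
23 days into September → 2055-09-23.

2055-09-23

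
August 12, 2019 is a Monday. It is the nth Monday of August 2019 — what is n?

Day 12 falls in week ⌈12/7⌉ of the month.
Days 1–7 hold the 1st Monday, 8–14 the 2nd, 15–21 the 3rd, 22–28 the 4th, 29–31 the 5th.
12 is in the range for the 2nd.

2nd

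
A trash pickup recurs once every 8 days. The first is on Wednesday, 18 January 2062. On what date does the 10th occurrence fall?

The 10th occurrence is 9 intervals after the first: 9 × 8 = 72 days after 18 January 2062.
January has 31 days — 13 days to the end of January leaves 59.
February has 28 days (31 left).
31 days into March → 31 March 2062.

31 March 2062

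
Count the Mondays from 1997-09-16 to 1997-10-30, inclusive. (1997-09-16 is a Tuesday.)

1997-09-16 is a Tuesday; the first Monday on or after it is 1997-09-22 (6 days later).
From 1997-09-22 to 1997-10-30: 8 + 30 = 38 days (rest of September, October).
38 ÷ 7 = 5 full weeks with remainder 3, so 5 more Mondays after the first → 6.

6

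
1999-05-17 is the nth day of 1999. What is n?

Days in months before May: 31 + 28 + 31 + 30 = 120.
Plus 17 days into May → day 137.

137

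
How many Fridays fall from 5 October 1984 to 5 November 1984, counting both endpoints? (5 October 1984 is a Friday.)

5 October 1984 is a Friday; the first Friday on or after it is 5 October 1984.
From 5 October 1984 to 5 November 1984: 26 + 5 = 31 days (rest of October, November).
31 ÷ 7 = 4 full weeks with remainder 3, so 4 more Fridays after the first → 5.

5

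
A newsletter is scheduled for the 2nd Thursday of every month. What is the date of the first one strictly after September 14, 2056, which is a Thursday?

October 12, 2056

September 2056 starts on a Friday; its first Thursday is the 7th, so the 2nd Thursday is the 14th — September 14, 2056.
That is not after September 14, 2056, so look at October 2056.
October 2056 starts on a Sunday; its first Thursday is the 5th, so the 2nd Thursday is the 12th — October 12, 2056.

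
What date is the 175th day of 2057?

January has 31 days (175 − 31 = 144 remain).
February has 28 days (144 − 28 = 116 remain).
March has 31 days (116 − 31 = 85 remain).
April has 30 days (85 − 30 = 55 remain).
May has 31 days (55 − 31 = 24 remain).
24 into June → June 24.

24 June 2057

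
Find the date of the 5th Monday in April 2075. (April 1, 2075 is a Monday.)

April 2075 begins on a Monday, so the first Monday is April 1.
The 5th Monday is 4 weeks later: 1 + 28 = 29.

29 April 2075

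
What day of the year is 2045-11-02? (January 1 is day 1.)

Days in months before November: 31 + 28 + 31 + 30 + 31 + 30 + 31 + 31 + 30 + 31 = 304.
Plus 2 days into November → day 306.

306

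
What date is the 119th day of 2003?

2003-04-29

January has 31 days (119 − 31 = 88 remain).
February has 28 days (88 − 28 = 60 remain).
March has 31 days (60 − 31 = 29 remain).
29 into April → April 29.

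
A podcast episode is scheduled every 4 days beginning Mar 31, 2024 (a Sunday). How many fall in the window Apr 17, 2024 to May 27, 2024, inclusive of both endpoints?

Occurrences land 4·i days after Mar 31, 2024 for i = 0, 1, 2, …
Apr 17, 2024 is 17 days after the start; 17 ÷ 4 = 4 remainder 1; since the remainder is 1, round up to i = 5. First occurrence in the window: #6 on Apr 20, 2024 (5×4 = 20 days in).
May 27, 2024 is 57 days after the start; 57 ÷ 4 = 14 remainder 1. Last occurrence in the window: #15 on May 26, 2024.
Occurrences #6 through #15: 10 in total.

10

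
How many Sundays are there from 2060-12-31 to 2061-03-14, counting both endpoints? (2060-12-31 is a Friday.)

2060-12-31 is a Friday; the first Sunday on or after it is 2061-01-02 (2 days later).
From 2061-01-02 to 2061-03-14: 29 + 28 + 14 = 71 days (rest of January, February, March).
71 ÷ 7 = 10 full weeks with remainder 1, so 10 more Sundays after the first → 11.

11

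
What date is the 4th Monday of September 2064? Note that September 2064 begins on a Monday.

2064-09-22

September 2064 begins on a Monday, so the first Monday is September 1.
The 4th Monday is 3 weeks later: 1 + 21 = 22.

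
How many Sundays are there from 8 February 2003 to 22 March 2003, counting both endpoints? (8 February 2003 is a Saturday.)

8 February 2003 is a Saturday; the first Sunday on or after it is 9 February 2003 (1 day later).
From 9 February 2003 to 22 March 2003: 19 + 22 = 41 days (rest of February, March).
41 ÷ 7 = 5 full weeks with remainder 6, so 5 more Sundays after the first → 6.

6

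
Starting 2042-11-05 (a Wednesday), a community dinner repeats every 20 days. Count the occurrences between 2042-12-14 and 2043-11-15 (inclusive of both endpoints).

17

Occurrences land 20·i days after 2042-11-05 for i = 0, 1, 2, …
2042-12-14 is 39 days after the start; 39 ÷ 20 = 1 remainder 19; since the remainder is 19, round up to i = 2. First occurrence in the window: #3 on 2042-12-15 (2×20 = 40 days in).
2043-11-15 is 375 days after the start; 375 ÷ 20 = 18 remainder 15. Last occurrence in the window: #19 on 2043-10-31.
Occurrences #3 through #19: 17 in total.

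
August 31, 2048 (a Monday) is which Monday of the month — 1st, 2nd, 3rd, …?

5th

Day 31 falls in week ⌈31/7⌉ of the month.
Days 1–7 hold the 1st Monday, 8–14 the 2nd, 15–21 the 3rd, 22–28 the 4th, 29–31 the 5th.
31 is in the range for the 5th.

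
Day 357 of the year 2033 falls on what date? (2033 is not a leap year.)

Jan has 31 days (357 − 31 = 326 remain).
Feb has 28 days (326 − 28 = 298 remain).
Mar has 31 days (298 − 31 = 267 remain).
Apr has 30 days (267 − 30 = 237 remain).
May has 31 days (237 − 31 = 206 remain).
Jun has 30 days (206 − 30 = 176 remain).
Jul has 31 days (176 − 31 = 145 remain).
Aug has 31 days (145 − 31 = 114 remain).
Sep has 30 days (114 − 30 = 84 remain).
Oct has 31 days (84 − 31 = 53 remain).
Nov has 30 days (53 − 30 = 23 remain).
23 into Dec → Dec 23.

Dec 23, 2033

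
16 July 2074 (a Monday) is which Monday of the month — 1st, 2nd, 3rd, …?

Day 16 falls in week ⌈16/7⌉ of the month.
Days 1–7 hold the 1st Monday, 8–14 the 2nd, 15–21 the 3rd, 22–28 the 4th, 29–31 the 5th.
16 is in the range for the 3rd.

3rd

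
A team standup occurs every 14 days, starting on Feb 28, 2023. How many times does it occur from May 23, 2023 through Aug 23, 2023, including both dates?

Occurrences land 14·i days after Feb 28, 2023 for i = 0, 1, 2, …
May 23, 2023 is 84 days after the start; 84 ÷ 14 = 6 remainder 0. First occurrence in the window: #7 on May 23, 2023 (6×14 = 84 days in).
Aug 23, 2023 is 176 days after the start; 176 ÷ 14 = 12 remainder 8. Last occurrence in the window: #13 on Aug 15, 2023.
Occurrences #7 through #13: 7 in total.

7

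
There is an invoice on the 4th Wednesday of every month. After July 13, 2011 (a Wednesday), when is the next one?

July 2011 starts on a Friday; its first Wednesday is the 6th, so the 4th Wednesday is the 27th — July 27, 2011.
July 27, 2011 is after July 13, 2011, so that is the next one.

July 27, 2011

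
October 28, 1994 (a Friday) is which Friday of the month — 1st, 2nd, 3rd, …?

4th

Day 28 falls in week ⌈28/7⌉ of the month.
Days 1–7 hold the 1st Friday, 8–14 the 2nd, 15–21 the 3rd, 22–28 the 4th, 29–31 the 5th.
28 is in the range for the 4th.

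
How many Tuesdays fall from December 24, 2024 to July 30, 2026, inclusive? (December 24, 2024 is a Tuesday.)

84

December 24, 2024 is a Tuesday; the first Tuesday on or after it is December 24, 2024.
From December 24, 2024 to July 30, 2026: 7 + 365 + 211 = 583 days (rest of 2024, 2025, to July 30, 2026 in 2026).
583 ÷ 7 = 83 full weeks with remainder 2, so 83 more Tuesdays after the first → 84.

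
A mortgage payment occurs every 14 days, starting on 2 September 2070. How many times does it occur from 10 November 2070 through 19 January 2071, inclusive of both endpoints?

5

Occurrences land 14·i days after 2 September 2070 for i = 0, 1, 2, …
10 November 2070 is 69 days after the start; 69 ÷ 14 = 4 remainder 13; since the remainder is 13, round up to i = 5. First occurrence in the window: #6 on 11 November 2070 (5×14 = 70 days in).
19 January 2071 is 139 days after the start; 139 ÷ 14 = 9 remainder 13. Last occurrence in the window: #10 on 6 January 2071.
Occurrences #6 through #10: 5 in total.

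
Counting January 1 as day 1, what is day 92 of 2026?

January has 31 days (92 − 31 = 61 remain).
February has 28 days (61 − 28 = 33 remain).
March has 31 days (33 − 31 = 2 remain).
2 into April → April 2.

2026-04-02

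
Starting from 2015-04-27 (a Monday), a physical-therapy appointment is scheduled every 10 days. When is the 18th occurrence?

2015-10-14

The 18th occurrence is 17 intervals after the first: 17 × 10 = 170 days after 2015-04-27.
April has 30 days — 3 days to the end of April leaves 167.
May has 31 days (136 left).
June has 30 days (106 left).
July has 31 days (75 left).
August has 31 days (44 left).
September has 30 days (14 left).
14 days into October → 2015-10-14.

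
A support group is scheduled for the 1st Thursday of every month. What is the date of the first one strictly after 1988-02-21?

1988-03-03

February 1988 starts on a Monday, so its 1st Thursday is 1988-02-04 (3 days in).
That is not after 1988-02-21, so look at March 1988.
March 1988 starts on a Tuesday, so its 1st Thursday is 1988-03-03 (2 days in).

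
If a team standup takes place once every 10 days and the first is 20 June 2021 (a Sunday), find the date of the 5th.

The 5th occurrence is 4 intervals after the first: 4 × 10 = 40 days after 20 June 2021.
June has 30 days — 10 days to the end of June leaves 30.
30 days into July → 30 July 2021.

30 July 2021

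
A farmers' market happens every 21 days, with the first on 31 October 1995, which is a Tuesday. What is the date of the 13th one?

9 July 1996

The 13th occurrence is 12 intervals after the first: 12 × 21 = 252 days after 31 October 1995.
October has 31 days — 0 days to the end of October leaves 252.
November has 30 days (222 left).
December has 31 days (191 left).
January has 31 days (160 left).
February has 29 days (131 left).
March has 31 days (100 left).
April has 30 days (70 left).
May has 31 days (39 left).
June has 30 days (9 left).
9 days into July → 9 July 1996.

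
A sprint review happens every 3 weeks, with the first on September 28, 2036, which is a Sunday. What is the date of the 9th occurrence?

March 15, 2037

The 9th occurrence is 8 intervals after the first: 8 × 21 = 168 days after September 28, 2036.
September has 30 days — 2 days to the end of September leaves 166.
October has 31 days (135 left).
November has 30 days (105 left).
December has 31 days (74 left).
January has 31 days (43 left).
February has 28 days (15 left).
15 days into March → March 15, 2037.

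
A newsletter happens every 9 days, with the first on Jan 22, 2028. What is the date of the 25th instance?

Aug 25, 2028

The 25th occurrence is 24 intervals after the first: 24 × 9 = 216 days after Jan 22, 2028.
Jan has 31 days — 9 days to the end of Jan leaves 207.
Feb has 29 days (178 left).
Mar has 31 days (147 left).
Apr has 30 days (117 left).
May has 31 days (86 left).
Jun has 30 days (56 left).
Jul has 31 days (25 left).
25 days into Aug → Aug 25, 2028.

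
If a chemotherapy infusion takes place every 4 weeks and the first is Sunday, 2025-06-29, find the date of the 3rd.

The 3rd occurrence is 2 intervals after the first: 2 × 28 = 56 days after 2025-06-29.
June has 30 days — 1 day to the end of June leaves 55.
July has 31 days (24 left).
24 days into August → 2025-08-24.

2025-08-24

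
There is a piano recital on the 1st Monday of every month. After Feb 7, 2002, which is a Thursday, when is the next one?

Mar 4, 2002

Feb 2002 starts on a Friday, so its 1st Monday is Feb 4, 2002 (3 days in).
That is not after Feb 7, 2002, so look at Mar 2002.
Mar 2002 starts on a Friday, so its 1st Monday is Mar 4, 2002 (3 days in).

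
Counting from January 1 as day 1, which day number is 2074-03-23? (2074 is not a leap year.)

Days in months before March: 31 + 28 = 59.
Plus 23 days into March → day 82.

82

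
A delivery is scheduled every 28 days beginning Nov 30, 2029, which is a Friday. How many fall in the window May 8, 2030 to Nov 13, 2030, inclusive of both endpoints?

Occurrences land 28·i days after Nov 30, 2029 for i = 0, 1, 2, …
May 8, 2030 is 159 days after the start; 159 ÷ 28 = 5 remainder 19; since the remainder is 19, round up to i = 6. First occurrence in the window: #7 on May 17, 2030 (6×28 = 168 days in).
Nov 13, 2030 is 348 days after the start; 348 ÷ 28 = 12 remainder 12. Last occurrence in the window: #13 on Nov 1, 2030.
Occurrences #7 through #13: 7 in total.

7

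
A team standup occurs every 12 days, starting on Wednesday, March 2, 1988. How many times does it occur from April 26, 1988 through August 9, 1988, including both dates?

Occurrences land 12·i days after March 2, 1988 for i = 0, 1, 2, …
April 26, 1988 is 55 days after the start; 55 ÷ 12 = 4 remainder 7; since the remainder is 7, round up to i = 5. First occurrence in the window: #6 on May 1, 1988 (5×12 = 60 days in).
August 9, 1988 is 160 days after the start; 160 ÷ 12 = 13 remainder 4. Last occurrence in the window: #14 on August 5, 1988.
Occurrences #6 through #14: 9 in total.

9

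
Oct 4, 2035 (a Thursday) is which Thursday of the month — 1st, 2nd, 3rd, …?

Day 4 falls in week ⌈4/7⌉ of the month.
Days 1–7 hold the 1st Thursday, 8–14 the 2nd, 15–21 the 3rd, 22–28 the 4th, 29–31 the 5th.
4 is in the range for the 1st.

1st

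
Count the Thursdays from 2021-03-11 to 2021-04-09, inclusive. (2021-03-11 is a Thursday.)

5

2021-03-11 is a Thursday; the first Thursday on or after it is 2021-03-11.
From 2021-03-11 to 2021-04-09: 20 + 9 = 29 days (rest of March, April).
29 ÷ 7 = 4 full weeks with remainder 1, so 4 more Thursdays after the first → 5.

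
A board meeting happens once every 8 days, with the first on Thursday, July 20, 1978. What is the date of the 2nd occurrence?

The 2nd occurrence is 1 interval after the first: 1 × 8 = 8 days after July 20, 1978.
8 days later is July 28, 1978.

July 28, 1978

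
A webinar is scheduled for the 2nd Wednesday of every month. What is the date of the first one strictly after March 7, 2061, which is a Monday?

March 2061 starts on a Tuesday; its first Wednesday is the 2nd, so the 2nd Wednesday is the 9th — March 9, 2061.
March 9, 2061 is after March 7, 2061, so that is the next one.

March 9, 2061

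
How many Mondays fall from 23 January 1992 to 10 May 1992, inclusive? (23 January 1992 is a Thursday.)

23 January 1992 is a Thursday; the first Monday on or after it is 27 January 1992 (4 days later).
From 27 January 1992 to 10 May 1992: 4 + 29 + 31 + 30 + 10 = 104 days (rest of January, February, March, April, May).
104 ÷ 7 = 14 full weeks with remainder 6, so 14 more Mondays after the first → 15.

15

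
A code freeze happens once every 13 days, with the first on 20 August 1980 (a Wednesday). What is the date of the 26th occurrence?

The 26th occurrence is 25 intervals after the first: 25 × 13 = 325 days after 20 August 1980.
August has 31 days — 11 days to the end of August leaves 314.
September has 30 days (284 left).
October has 31 days (253 left).
November has 30 days (223 left).
December has 31 days (192 left).
January has 31 days (161 left).
February has 28 days (133 left).
March has 31 days (102 left).
April has 30 days (72 left).
May has 31 days (41 left).
June has 30 days (11 left).
11 days into July → 11 July 1981.

11 July 1981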